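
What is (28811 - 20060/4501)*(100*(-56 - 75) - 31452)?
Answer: -5776534398552/4501 ≈ -1.2834e+9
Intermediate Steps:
(28811 - 20060/4501)*(100*(-56 - 75) - 31452) = (28811 - 20060*1/4501)*(100*(-131) - 31452) = (28811 - 20060/4501)*(-13100 - 31452) = (129658251/4501)*(-44552) = -5776534398552/4501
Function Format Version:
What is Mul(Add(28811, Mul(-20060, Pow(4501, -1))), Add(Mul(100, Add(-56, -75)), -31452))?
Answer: Rational(-5776534398552, 4501) ≈ -1.2834e+9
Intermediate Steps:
Mul(Add(28811, Mul(-20060, Pow(4501, -1))), Add(Mul(100, Add(-56, -75)), -31452)) = Mul(Add(28811, Mul(-20060, Rational(1, 4501))), Add(Mul(100, -131), -31452)) = Mul(Add(28811, Rational(-20060, 4501)), Add(-13100, -31452)) = Mul(Rational(129658251, 4501), -44552) = Rational(-5776534398552, 4501)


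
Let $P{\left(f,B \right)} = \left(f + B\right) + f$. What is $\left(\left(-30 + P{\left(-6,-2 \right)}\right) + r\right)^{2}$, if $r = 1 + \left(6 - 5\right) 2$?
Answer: $1681$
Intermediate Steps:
$P{\left(f,B \right)} = B + 2 f$ ($P{\left(f,B \right)} = \left(B + f\right) + f = B + 2 f$)
$r = 3$ ($r = 1 + \left(6 - 5\right) 2 = 1 + 1 \cdot 2 = 1 + 2 = 3$)
$\left(\left(-30 + P{\left(-6,-2 \right)}\right) + r\right)^{2} = \left(\left(-30 + \left(-2 + 2 \left(-6\right)\right)\right) + 3\right)^{2} = \left(\left(-30 - 14\right) + 3\right)^{2} = \left(-44 + 3\right)^{2} = \left(-41\right)^{2} = 1681$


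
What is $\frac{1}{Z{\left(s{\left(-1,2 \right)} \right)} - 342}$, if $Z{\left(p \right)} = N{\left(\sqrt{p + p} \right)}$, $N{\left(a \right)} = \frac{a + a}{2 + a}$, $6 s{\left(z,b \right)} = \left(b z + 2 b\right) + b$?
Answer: $- \frac{343}{117646} - \frac{\sqrt{3}}{117646} \approx -0.0029303$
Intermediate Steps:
$s{\left(z,b \right)} = \frac{b}{2} + \frac{b z}{6}$ ($s{\left(z,b \right)} = \frac{\left(b z + 2 b\right) + b}{6} = \frac{\left(2 b + b z\right) + b}{6} = \frac{3 b + b z}{6} = \frac{b}{2} + \frac{b z}{6}$)
$N{\left(a \right)} = \frac{2 a}{2 + a}$
$Z{\left(p \right)} = \frac{2 \sqrt{2} \sqrt{p}}{2 + \sqrt{2} \sqrt{p}}$ ($Z{\left(p \right)} = \frac{2 \sqrt{p + p}}{2 + \sqrt{p + p}} = \frac{2 \sqrt{2 p}}{2 + \sqrt{2 p}} = \frac{2 \sqrt{2} \sqrt{p}}{2 + \sqrt{2} \sqrt{p}}$)
$\frac{1}{Z{\left(s{\left(-1,2 \right)} \right)} - 342} = \frac{1}{\frac{2 \sqrt{2} \sqrt{\frac{1}{6} \cdot 2 \left(3 - 1\right)}}{2 + \sqrt{2} \sqrt{\frac{1}{6} \cdot 2 \left(3 - 1\right)}} - 342} = \frac{1}{\frac{2 \sqrt{2} \sqrt{\frac{1}{6} \cdot 2 \cdot 2}}{2 + \sqrt{2} \sqrt{\frac{1}{6} \cdot 2 \cdot 2}} - 342} = \frac{1}{\frac{2 \sqrt{2} \sqrt{\frac{2}{3}}}{2 + \sqrt{2} \sqrt{\frac{2}{3}}} - 342} = \frac{1}{\frac{2 \sqrt{2} \frac{\sqrt{6}}{3}}{2 + \sqrt{2} \frac{\sqrt{6}}{3}} - 342} = \frac{1}{\frac{2 \sqrt{2} \frac{\sqrt{6}}{3}}{2 + \frac{2 \sqrt{3}}{3}} - 342} = \frac{1}{\frac{4 \sqrt{3}}{3 \left(2 + \frac{2 \sqrt{3}}{3}\right)} - 342} = \frac{1}{-342 + \frac{4 \sqrt{3}}{3 \left(2 + \frac{2 \sqrt{3}}{3}\right)}}$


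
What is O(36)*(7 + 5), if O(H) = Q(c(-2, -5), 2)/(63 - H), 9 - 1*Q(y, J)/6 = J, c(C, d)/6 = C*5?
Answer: 56/3 ≈ 18.667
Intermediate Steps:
c(C, d) = 30*C (c(C, d) = 6*(C*5) = 6*(5*C) = 30*C)
Q(y, J) = 54 - 6*J
O(H) = 42/(63 - H) (O(H) = (54 - 6*2)/(63 - H) = (54 - 12)/(63 - H) = 42/(63 - H))
O(36)*(7 + 5) = (-42/(-63 + 36))*(7 + 5) = -42/(-27)*12 = -42*(-1/27)*12 = (14/9)*12 = 56/3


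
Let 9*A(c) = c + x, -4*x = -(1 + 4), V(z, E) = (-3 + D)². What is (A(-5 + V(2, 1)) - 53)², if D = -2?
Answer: 3323329/1296 ≈ 2564.3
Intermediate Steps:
V(z, E) = 25 (V(z, E) = (-3 - 2)² = (-5)² = 25)
x = 5/4 (x = -(-1)*(1 + 4)/4 = -(-1)*5/4 = -¼*(-5) = 5/4 ≈ 1.2500)
A(c) = 5/36 + c/9 (A(c) = (c + 5/4)/9 = (5/4 + c)/9 = 5/36 + c/9)
(A(-5 + V(2, 1)) - 53)² = ((5/36 + (-5 + 25)/9) - 53)² = ((5/36 + (⅑)*20) - 53)² = ((5/36 + 20/9) - 53)² = (85/36 - 53)² = (-1823/36)² = 3323329/1296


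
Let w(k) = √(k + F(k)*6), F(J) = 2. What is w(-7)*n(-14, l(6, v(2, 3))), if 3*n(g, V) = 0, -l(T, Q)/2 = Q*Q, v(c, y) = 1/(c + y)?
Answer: 0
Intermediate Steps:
l(T, Q) = -2*Q² (l(T, Q) = -2*Q*Q = -2*Q²)
n(g, V) = 0 (n(g, V) = (⅓)*0 = 0)
w(k) = √(12 + k) (w(k) = √(k + 2*6) = √(k + 12) = √(12 + k))
w(-7)*n(-14, l(6, v(2, 3))) = √(12 - 7)*0 = √5*0 = 0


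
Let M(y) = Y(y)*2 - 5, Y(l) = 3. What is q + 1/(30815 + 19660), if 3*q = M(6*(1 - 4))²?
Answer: 16826/50475 ≈ 0.33335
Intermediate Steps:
M(y) = 1 (M(y) = 3*2 - 5 = 6 - 5 = 1)
q = ⅓ (q = (⅓)*1² = (⅓)*1 = ⅓ ≈ 0.33333)
q + 1/(30815 + 19660) = ⅓ + 1/(30815 + 19660) = ⅓ + 1/50475 = 16826/50475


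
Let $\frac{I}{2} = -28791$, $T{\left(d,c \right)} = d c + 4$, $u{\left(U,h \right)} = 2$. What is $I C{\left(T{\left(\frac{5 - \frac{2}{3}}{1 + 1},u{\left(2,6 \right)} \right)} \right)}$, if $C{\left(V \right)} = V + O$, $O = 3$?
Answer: $-652596$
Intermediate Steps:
$T{\left(d,c \right)} = 4 + c d$ ($T{\left(d,c \right)} = c d + 4 = 4 + c d$)
$C{\left(V \right)} = 3 + V$ ($C{\left(V \right)} = V + 3 = 3 + V$)
$I = -57582$ ($I = 2 \left(-28791\right) = -57582$)
$I C{\left(T{\left(\frac{5 - \frac{2}{3}}{1 + 1},u{\left(2,6 \right)} \right)} \right)} = - 57582 \left(3 + \left(4 + 2 \frac{5 - \frac{2}{3}}{1 + 1}\right)\right) = - 57582 \left(3 + \left(4 + 2 \frac{5 - \frac{2}{3}}{2}\right)\right) = - 57582 \left(3 + \left(4 + 2 \left(5 - \frac{2}{3}\right) \frac{1}{2}\right)\right) = - 57582 \left(3 + \left(4 + 2 \cdot \frac{13}{3} \cdot \frac{1}{2}\right)\right) = - 57582 \left(3 + \left(4 + 2 \cdot \frac{13}{6}\right)\right) = - 57582 \left(3 + \left(4 + \frac{13}{3}\right)\right) = - 57582 \left(3 + \frac{25}{3}\right) = \left(-57582\right) \frac{34}{3} = -652596$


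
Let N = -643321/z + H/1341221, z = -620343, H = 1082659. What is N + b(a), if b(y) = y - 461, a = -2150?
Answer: -2170862084967655/832017058803 ≈ -2609.2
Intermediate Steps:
b(y) = -461 + y
N = 1534455566978/832017058803 (N = -643321/(-620343) + 1082659/1341221 = -643321*(-1/620343) + 1082659*(1/1341221) = 643321/620343 + 1082659/1341221 = 1534455566978/832017058803 ≈ 1.8443)
N + b(a) = 1534455566978/832017058803 + (-461 - 2150) = 1534455566978/832017058803 - 2611 = -2170862084967655/832017058803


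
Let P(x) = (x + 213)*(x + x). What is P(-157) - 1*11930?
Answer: -29514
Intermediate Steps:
P(x) = 2*x*(213 + x) (P(x) = (213 + x)*(2*x) = 2*x*(213 + x))
P(-157) - 1*11930 = 2*(-157)*(213 - 157) - 1*11930 = 2*(-157)*56 - 11930 = -17584 - 11930 = -29514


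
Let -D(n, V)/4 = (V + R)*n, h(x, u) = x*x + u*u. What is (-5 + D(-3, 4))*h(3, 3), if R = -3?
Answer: 126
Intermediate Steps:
h(x, u) = u**2 + x**2 (h(x, u) = x**2 + u**2 = u**2 + x**2)
D(n, V) = -4*n*(-3 + V) (D(n, V) = -4*(V - 3)*n = -4*(-3 + V)*n = -4*n*(-3 + V))
(-5 + D(-3, 4))*h(3, 3) = (-5 + 4*(-3)*(3 - 1*4))*(3**2 + 3**2) = (-5 + 4*(-3)*(3 - 4))*(9 + 9) = (-5 + 4*(-3)*(-1))*18 = (-5 + 12)*18 = 7*18 = 126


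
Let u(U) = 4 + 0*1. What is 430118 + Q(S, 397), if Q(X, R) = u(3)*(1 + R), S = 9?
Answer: 431710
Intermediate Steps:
u(U) = 4 (u(U) = 4 + 0 = 4)
Q(X, R) = 4 + 4*R (Q(X, R) = 4*(1 + R) = 4 + 4*R)
430118 + Q(S, 397) = 430118 + (4 + 4*397) = 430118 + (4 + 1588) = 430118 + 1592 = 431710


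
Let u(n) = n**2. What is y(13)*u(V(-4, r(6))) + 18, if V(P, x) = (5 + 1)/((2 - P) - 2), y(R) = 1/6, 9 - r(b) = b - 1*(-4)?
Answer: 147/8 ≈ 18.375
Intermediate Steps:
r(b) = 5 - b (r(b) = 9 - (b - 1*(-4)) = 9 - (b + 4) = 9 - (4 + b) = 9 + (-4 - b) = 5 - b)
y(R) = 1/6
V(P, x) = -6/P (V(P, x) = 6/((-P)) = 6*(-1/P) = -6/P)
y(13)*u(V(-4, r(6))) + 18 = (-6/(-4))**2/6 + 18 = (-6*(-1/4))**2/6 + 18 = (3/2)**2/6 + 18 = (1/6)*(9/4) + 18 = 3/8 + 18 = 147/8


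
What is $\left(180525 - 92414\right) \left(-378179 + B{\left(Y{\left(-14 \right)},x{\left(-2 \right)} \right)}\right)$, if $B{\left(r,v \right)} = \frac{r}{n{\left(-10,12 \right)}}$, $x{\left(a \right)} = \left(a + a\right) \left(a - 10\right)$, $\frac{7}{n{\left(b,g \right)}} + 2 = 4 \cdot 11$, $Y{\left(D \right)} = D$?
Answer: $-33329131193$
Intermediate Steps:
$n{\left(b,g \right)} = \frac{1}{6}$ ($n{\left(b,g \right)} = \frac{7}{-2 + 4 \cdot 11} = \frac{7}{-2 + 44} = \frac{7}{42} = 7 \cdot \frac{1}{42} = \frac{1}{6}$)
$x{\left(a \right)} = 2 a \left(-10 + a\right)$
$B{\left(r,v \right)} = 6 r$ ($B{\left(r,v \right)} = r \frac{1}{\frac{1}{6}} = r 6 = 6 r$)
$\left(180525 - 92414\right) \left(-378179 + B{\left(Y{\left(-14 \right)},x{\left(-2 \right)} \right)}\right) = \left(180525 - 92414\right) \left(-378179 + 6 \left(-14\right)\right) = 88111 \left(-378179 - 84\right) = 88111 \left(-378263\right) = -33329131193$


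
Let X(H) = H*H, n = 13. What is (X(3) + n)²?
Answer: 484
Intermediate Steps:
X(H) = H²
(X(3) + n)² = (3² + 13)² = (9 + 13)² = 22² = 484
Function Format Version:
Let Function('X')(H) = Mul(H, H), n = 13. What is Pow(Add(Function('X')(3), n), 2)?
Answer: 484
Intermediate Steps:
Function('X')(H) = Pow(H, 2)
Pow(Add(Function('X')(3), n), 2) = Pow(Add(Pow(3, 2), 13), 2) = Pow(Add(9, 13), 2) = Pow(22, 2) = 484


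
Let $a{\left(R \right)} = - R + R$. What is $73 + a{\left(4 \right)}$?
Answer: $73$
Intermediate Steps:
$a{\left(R \right)} = 0$
$73 + a{\left(4 \right)} = 73 + 0 = 73$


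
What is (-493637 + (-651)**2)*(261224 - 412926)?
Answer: 10594260872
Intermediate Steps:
(-493637 + (-651)**2)*(261224 - 412926) = (-493637 + 423801)*(-151702) = -69836*(-151702) = 10594260872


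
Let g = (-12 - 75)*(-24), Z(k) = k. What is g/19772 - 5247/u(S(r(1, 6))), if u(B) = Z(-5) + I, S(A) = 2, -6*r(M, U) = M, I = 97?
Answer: -25887897/454756 ≈ -56.927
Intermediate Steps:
r(M, U) = -M/6
g = 2088 (g = -87*(-24) = 2088)
u(B) = 92 (u(B) = -5 + 97 = 92)
g/19772 - 5247/u(S(r(1, 6))) = 2088/19772 - 5247/92 = 2088*(1/19772) - 5247*1/92 = 522/4943 - 5247/92 = -25887897/454756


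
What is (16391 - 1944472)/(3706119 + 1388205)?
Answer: -1928081/5094324 ≈ -0.37848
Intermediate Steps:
(16391 - 1944472)/(3706119 + 1388205) = -1928081/5094324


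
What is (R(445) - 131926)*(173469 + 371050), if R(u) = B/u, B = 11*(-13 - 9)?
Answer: -31967246822928/445 ≈ -7.1836e+10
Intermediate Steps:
B = -242 (B = 11*(-22) = -242)
R(u) = -242/u
(R(445) - 131926)*(173469 + 371050) = (-242/445 - 131926)*(173469 + 371050) = (-242*1/445 - 131926)*544519 = (-242/445 - 131926)*544519 = -58707312/445*544519 = -31967246822928/445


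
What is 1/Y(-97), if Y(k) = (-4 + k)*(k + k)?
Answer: 1/19594 ≈ 5.1036e-5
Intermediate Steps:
Y(k) = 2*k*(-4 + k) (Y(k) = (-4 + k)*(2*k) = 2*k*(-4 + k))
1/Y(-97) = 1/(2*(-97)*(-4 - 97)) = 1/(2*(-97)*(-101)) = 1/19594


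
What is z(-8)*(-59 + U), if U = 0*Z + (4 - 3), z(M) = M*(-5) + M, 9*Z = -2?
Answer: -1856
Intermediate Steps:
Z = -2/9 (Z = (⅑)*(-2) = -2/9 ≈ -0.22222)
z(M) = -4*M (z(M) = -5*M + M = -4*M)
U = 1 (U = 0*(-2/9) + (4 - 3) = 0 + 1 = 1)
z(-8)*(-59 + U) = (-4*(-8))*(-59 + 1) = 32*(-58) = -1856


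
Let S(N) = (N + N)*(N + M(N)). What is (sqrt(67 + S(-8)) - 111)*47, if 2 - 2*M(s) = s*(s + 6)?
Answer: -5217 + 47*sqrt(307) ≈ -4393.5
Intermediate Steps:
M(s) = 1 - s*(6 + s)/2 (M(s) = 1 - s*(s + 6)/2 = 1 - s*(6 + s)/2)
S(N) = 2*N*(1 - 2*N - N**2/2) (S(N) = (N + N)*(N + (1 - 3*N - N**2/2)) = (2*N)*(1 - 2*N - N**2/2) = 2*N*(1 - 2*N - N**2/2))
(sqrt(67 + S(-8)) - 111)*47 = (sqrt(67 - 8*(2 - 1*(-8)**2 - 4*(-8))) - 111)*47 = (sqrt(67 - 8*(2 - 1*64 + 32)) - 111)*47 = (sqrt(67 - 8*(2 - 64 + 32)) - 111)*47 = (sqrt(67 - 8*(-30)) - 111)*47 = (sqrt(67 + 240) - 111)*47 = (sqrt(307) - 111)*47 = (-111 + sqrt(307))*47 = -5217 + 47*sqrt(307)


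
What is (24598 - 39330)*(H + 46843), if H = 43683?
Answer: -1333629032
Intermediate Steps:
(24598 - 39330)*(H + 46843) = (24598 - 39330)*(43683 + 46843) = -14732*90526 = -1333629032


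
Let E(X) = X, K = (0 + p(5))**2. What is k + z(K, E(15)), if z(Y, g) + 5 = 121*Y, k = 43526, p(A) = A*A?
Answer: 119146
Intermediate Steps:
p(A) = A**2
K = 625 (K = (0 + 5**2)**2 = (0 + 25)**2 = 25**2 = 625)
z(Y, g) = -5 + 121*Y
k + z(K, E(15)) = 43526 + (-5 + 121*625) = 43526 + (-5 + 75625) = 43526 + 75620 = 119146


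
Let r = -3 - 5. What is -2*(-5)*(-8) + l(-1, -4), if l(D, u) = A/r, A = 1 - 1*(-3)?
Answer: -161/2 ≈ -80.500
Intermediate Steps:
r = -8
A = 4 (A = 1 + 3 = 4)
l(D, u) = -½ (l(D, u) = 4/(-8) = 4*(-⅛) = -½)
-2*(-5)*(-8) + l(-1, -4) = -2*(-5)*(-8) - ½ = 10*(-8) - ½ = -80 - ½ = -161/2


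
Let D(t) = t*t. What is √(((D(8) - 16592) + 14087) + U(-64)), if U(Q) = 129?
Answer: 34*I*√2 ≈ 48.083*I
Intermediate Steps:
D(t) = t²
√(((D(8) - 16592) + 14087) + U(-64)) = √(((8² - 16592) + 14087) + 129) = √(((64 - 16592) + 14087) + 129) = √((-16528 + 14087) + 129) = √(-2441 + 129) = √(-2312) = 34*I*√2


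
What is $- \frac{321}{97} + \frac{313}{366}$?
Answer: $- \frac{87125}{35502} \approx -2.4541$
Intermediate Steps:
$- \frac{321}{97} + \frac{313}{366} = - \frac{87125}{35502}$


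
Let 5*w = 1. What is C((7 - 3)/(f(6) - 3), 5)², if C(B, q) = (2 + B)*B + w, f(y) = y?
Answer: 43681/2025 ≈ 21.571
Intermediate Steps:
w = ⅕ (w = (⅕)*1 = ⅕ ≈ 0.20000)
C(B, q) = ⅕ + B*(2 + B) (C(B, q) = (2 + B)*B + ⅕ = B*(2 + B) + ⅕ = ⅕ + B*(2 + B))
C((7 - 3)/(f(6) - 3), 5)² = (⅕ + ((7 - 3)/(6 - 3))² + 2*((7 - 3)/(6 - 3)))² = (⅕ + (4/3)² + 2*(4/3))² = (⅕ + 16/9 + 8/3)² = (209/45)² = 43681/2025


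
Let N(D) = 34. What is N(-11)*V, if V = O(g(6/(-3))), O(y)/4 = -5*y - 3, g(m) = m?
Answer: 952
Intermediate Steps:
O(y) = -12 - 20*y (O(y) = 4*(-5*y - 3) = 4*(-3 - 5*y) = -12 - 20*y)
V = 28 (V = -12 - 120/(-3) = -12 - 120*(-1)/3 = -12 - 20*(-2) = -12 + 40 = 28)
N(-11)*V = 34*28 = 952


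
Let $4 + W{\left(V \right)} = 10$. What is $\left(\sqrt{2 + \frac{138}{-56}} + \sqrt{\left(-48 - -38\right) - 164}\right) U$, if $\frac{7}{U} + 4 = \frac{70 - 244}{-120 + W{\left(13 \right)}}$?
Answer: $\frac{19 i \left(- \sqrt{91} - 14 \sqrt{174}\right)}{94} \approx - 39.256 i$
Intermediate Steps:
$W{\left(V \right)} = 6$ ($W{\left(V \right)} = -4 + 10 = 6$)
$U = - \frac{133}{47}$ ($U = \frac{7}{-4 + \frac{70 - 244}{-120 + 6}} = \frac{7}{-4 - \frac{174}{-114}} = \frac{7}{-4 - - \frac{29}{19}} = \frac{7}{-4 + \frac{29}{19}} = \frac{7}{- \frac{47}{19}} = 7 \left(- \frac{19}{47}\right) = - \frac{133}{47} \approx -2.8298$)
$\left(\sqrt{2 + \frac{138}{-56}} + \sqrt{\left(-48 - -38\right) - 164}\right) U = \left(\sqrt{2 + \frac{138}{-56}} + \sqrt{\left(-48 - -38\right) - 164}\right) \left(- \frac{133}{47}\right) = \left(\sqrt{2 + 138 \left(- \frac{1}{56}\right)} + \sqrt{\left(-48 + 38\right) - 164}\right) \left(- \frac{133}{47}\right) = \left(\sqrt{2 - \frac{69}{28}} + \sqrt{-10 - 164}\right) \left(- \frac{133}{47}\right) = \left(\sqrt{- \frac{13}{28}} + \sqrt{-174}\right) \left(- \frac{133}{47}\right) = \left(\frac{i \sqrt{91}}{14} + i \sqrt{174}\right) \left(- \frac{133}{47}\right) = \left(i \sqrt{174} + \frac{i \sqrt{91}}{14}\right) \left(- \frac{133}{47}\right) = - \frac{133 i \sqrt{174}}{47} - \frac{19 i \sqrt{91}}{94}$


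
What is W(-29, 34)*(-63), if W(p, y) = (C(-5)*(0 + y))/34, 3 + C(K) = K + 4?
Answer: 252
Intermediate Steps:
C(K) = 1 + K (C(K) = -3 + (K + 4) = -3 + (4 + K) = 1 + K)
W(p, y) = -2*y/17 (W(p, y) = ((1 - 5)*(0 + y))/34 = -4*y*(1/34) = -2*y/17)
W(-29, 34)*(-63) = -2/17*34*(-63) = -4*(-63) = 252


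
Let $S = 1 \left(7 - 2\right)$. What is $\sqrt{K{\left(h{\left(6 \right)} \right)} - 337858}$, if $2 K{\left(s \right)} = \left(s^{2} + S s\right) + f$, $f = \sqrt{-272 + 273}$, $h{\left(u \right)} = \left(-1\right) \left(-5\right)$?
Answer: $\frac{i \sqrt{1351330}}{2} \approx 581.23 i$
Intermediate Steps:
$S = 5$ ($S = 1 \cdot 5 = 5$)
$h{\left(u \right)} = 5$
$f = 1$ ($f = \sqrt{1} = 1$)
$K{\left(s \right)} = \frac{1}{2} + \frac{s^{2}}{2} + \frac{5 s}{2}$ ($K{\left(s \right)} = \frac{\left(s^{2} + 5 s\right) + 1}{2} = \frac{1 + s^{2} + 5 s}{2} = \frac{1}{2} + \frac{s^{2}}{2} + \frac{5 s}{2}$)
$\sqrt{K{\left(h{\left(6 \right)} \right)} - 337858} = \sqrt{\left(\frac{1}{2} + \frac{5^{2}}{2} + \frac{5}{2} \cdot 5\right) - 337858} = \sqrt{\left(\frac{1}{2} + \frac{1}{2} \cdot 25 + \frac{25}{2}\right) - 337858} = \sqrt{\left(\frac{1}{2} + \frac{25}{2} + \frac{25}{2}\right) - 337858} = \sqrt{\frac{51}{2} - 337858} = \sqrt{- \frac{675665}{2}} = \frac{i \sqrt{1351330}}{2}$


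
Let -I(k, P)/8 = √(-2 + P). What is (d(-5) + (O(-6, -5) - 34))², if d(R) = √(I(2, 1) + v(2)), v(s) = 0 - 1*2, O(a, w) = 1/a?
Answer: (205 - 6*√2*√(-1 - 4*I))²/36 ≈ 1044.6 + 146.67*I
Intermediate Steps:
I(k, P) = -8*√(-2 + P)
v(s) = -2 (v(s) = 0 - 2 = -2)
d(R) = √(-2 - 8*I) (d(R) = √(-8*√(-2 + 1) - 2) = √(-8*I - 2) = √(-2 - 8*I))
(d(-5) + (O(-6, -5) - 34))² = (√(-2 - 8*I) + (1/(-6) - 34))² = (√(-2 - 8*I) + (-⅙ - 34))² = (√(-2 - 8*I) - 205/6)² = (-205/6 + √(-2 - 8*I))²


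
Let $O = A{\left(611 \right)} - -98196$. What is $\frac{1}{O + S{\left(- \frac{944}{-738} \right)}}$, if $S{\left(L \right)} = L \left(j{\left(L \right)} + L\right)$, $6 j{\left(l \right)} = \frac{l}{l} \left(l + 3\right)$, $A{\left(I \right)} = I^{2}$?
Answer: $\frac{408483}{192607719707} \approx 2.1208 \cdot 10^{-6}$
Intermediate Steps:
$O = 471517$ ($O = 611^{2} - -98196 = 373321 + 98196 = 471517$)
$j{\left(l \right)} = \frac{1}{2} + \frac{l}{6}$ ($j{\left(l \right)} = \frac{\frac{l}{l} \left(l + 3\right)}{6} = \frac{1 \left(3 + l\right)}{6} = \frac{3 + l}{6} = \frac{1}{2} + \frac{l}{6}$)
$S{\left(L \right)} = L \left(\frac{1}{2} + \frac{7 L}{6}\right)$ ($S{\left(L \right)} = L \left(\left(\frac{1}{2} + \frac{L}{6}\right) + L\right) = L \left(\frac{1}{2} + \frac{7 L}{6}\right)$)
$\frac{1}{O + S{\left(- \frac{944}{-738} \right)}} = \frac{1}{471517 + \frac{- \frac{944}{-738} \left(3 + 7 \left(- \frac{944}{-738}\right)\right)}{6}} = \frac{1}{471517 + \frac{\left(-944\right) \left(- \frac{1}{738}\right) \left(3 + 7 \left(\left(-944\right) \left(- \frac{1}{738}\right)\right)\right)}{6}} = \frac{1}{471517 + \frac{1}{6} \cdot \frac{472}{369} \left(3 + 7 \cdot \frac{472}{369}\right)} = \frac{1}{471517 + \frac{1}{6} \cdot \frac{472}{369} \left(3 + \frac{3304}{369}\right)} = \frac{1}{471517 + \frac{1}{6} \cdot \frac{472}{369} \cdot \frac{4411}{369}} = \frac{1}{471517 + \frac{1040996}{408483}} = \frac{1}{\frac{192607719707}{408483}} = \frac{408483}{192607719707}$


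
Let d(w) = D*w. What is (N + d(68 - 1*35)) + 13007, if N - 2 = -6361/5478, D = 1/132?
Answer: 142516621/10956 ≈ 13008.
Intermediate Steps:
D = 1/132 ≈ 0.0075758
N = 4595/5478 (N = 2 - 6361/5478 = 4595/5478 ≈ 0.83881)
d(w) = w/132
(N + d(68 - 1*35)) + 13007 = (4595/5478 + (68 - 1*35)/132) + 13007 = (4595/5478 + (68 - 35)/132) + 13007 = (4595/5478 + (1/132)*33) + 13007 = (4595/5478 + ¼) + 13007 = 11929/10956 + 13007 = 142516621/10956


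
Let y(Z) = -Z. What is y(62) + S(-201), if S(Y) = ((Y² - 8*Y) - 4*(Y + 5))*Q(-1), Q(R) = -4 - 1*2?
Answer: -256820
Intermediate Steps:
Q(R) = -6 (Q(R) = -4 - 2 = -6)
S(Y) = 120 - 6*Y² + 72*Y (S(Y) = ((Y² - 8*Y) - 4*(Y + 5))*(-6) = ((Y² - 8*Y) - 4*(5 + Y))*(-6) = ((Y² - 8*Y) + (-20 - 4*Y))*(-6) = (-20 + Y² - 12*Y)*(-6) = 120 - 6*Y² + 72*Y)
y(62) + S(-201) = -1*62 + (120 - 6*(-201)² + 72*(-201)) = -62 + (120 - 6*40401 - 14472) = -62 + (120 - 242406 - 14472) = -62 - 256758 = -256820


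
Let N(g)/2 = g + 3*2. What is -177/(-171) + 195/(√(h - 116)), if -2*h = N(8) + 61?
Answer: 59/57 - 65*I*√642/107 ≈ 1.0351 - 15.392*I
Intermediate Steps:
N(g) = 12 + 2*g (N(g) = 2*(g + 3*2) = 2*(g + 6) = 2*(6 + g) = 12 + 2*g)
h = -89/2 (h = -((12 + 2*8) + 61)/2 = -((12 + 16) + 61)/2 = -(28 + 61)/2 = -½*89 = -89/2 ≈ -44.500)
-177/(-171) + 195/(√(h - 116)) = -177/(-171) + 195/(√(-89/2 - 116)) = -177*(-1/171) + 195/(√(-321/2)) = 59/57 + 195/((I*√642/2)) = 59/57 + 195*(-I*√642/321) = 59/57 - 65*I*√642/107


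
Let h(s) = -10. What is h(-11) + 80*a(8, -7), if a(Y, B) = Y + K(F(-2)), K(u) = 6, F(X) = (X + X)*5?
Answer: 1110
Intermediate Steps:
F(X) = 10*X (F(X) = (2*X)*5 = 10*X)
a(Y, B) = 6 + Y (a(Y, B) = Y + 6 = 6 + Y)
h(-11) + 80*a(8, -7) = -10 + 80*(6 + 8) = -10 + 80*14 = -10 + 1120 = 1110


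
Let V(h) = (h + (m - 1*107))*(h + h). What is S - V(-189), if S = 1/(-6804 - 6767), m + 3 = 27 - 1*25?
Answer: -1523561887/13571 ≈ -1.1227e+5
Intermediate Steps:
m = -1 (m = -3 + (27 - 1*25) = -3 + (27 - 25) = -3 + 2 = -1)
S = -1/13571 (S = 1/(-13571) = -1/13571 ≈ -7.3686e-5)
V(h) = 2*h*(-108 + h) (V(h) = (h + (-1 - 1*107))*(h + h) = (h + (-1 - 107))*(2*h) = (h - 108)*(2*h) = (-108 + h)*(2*h) = 2*h*(-108 + h))
S - V(-189) = -1/13571 - 2*(-189)*(-108 - 189) = -1/13571 - 2*(-189)*(-297) = -1/13571 - 1*112266 = -1/13571 - 112266 = -1523561887/13571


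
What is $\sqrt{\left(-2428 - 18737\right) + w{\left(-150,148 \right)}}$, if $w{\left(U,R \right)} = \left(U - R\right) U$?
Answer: $3 \sqrt{2615} \approx 153.41$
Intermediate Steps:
$w{\left(U,R \right)} = U \left(U - R\right)$
$\sqrt{\left(-2428 - 18737\right) + w{\left(-150,148 \right)}} = \sqrt{\left(-2428 - 18737\right) - 150 \left(-150 - 148\right)} = \sqrt{-21165 - -44700} = \sqrt{-21165 + 44700} = \sqrt{23535} = 3 \sqrt{2615}$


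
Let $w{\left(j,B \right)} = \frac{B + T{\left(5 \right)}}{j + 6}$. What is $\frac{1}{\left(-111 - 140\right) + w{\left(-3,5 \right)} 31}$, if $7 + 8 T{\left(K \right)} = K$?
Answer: $- \frac{12}{2423} \approx -0.0049525$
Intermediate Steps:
$T{\left(K \right)} = - \frac{7}{8} + \frac{K}{8}$
$w{\left(j,B \right)} = \frac{- \frac{1}{4} + B}{6 + j}$ ($w{\left(j,B \right)} = \frac{B + \left(- \frac{7}{8} + \frac{1}{8} \cdot 5\right)}{j + 6} = \frac{B + \left(- \frac{7}{8} + \frac{5}{8}\right)}{6 + j} = \frac{B - \frac{1}{4}}{6 + j} = \frac{- \frac{1}{4} + B}{6 + j}$)
$\frac{1}{\left(-111 - 140\right) + w{\left(-3,5 \right)} 31} = \frac{1}{\left(-111 - 140\right) + \frac{- \frac{1}{4} + 5}{6 - 3} \cdot 31} = \frac{1}{-251 + \frac{1}{3} \cdot \frac{19}{4} \cdot 31} = \frac{1}{-251 + \frac{19}{12} \cdot 31} = \frac{1}{-251 + \frac{589}{12}} = \frac{1}{- \frac{2423}{12}} = - \frac{12}{2423}$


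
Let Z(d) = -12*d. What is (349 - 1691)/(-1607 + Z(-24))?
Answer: 1342/1319 ≈ 1.0174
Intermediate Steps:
(349 - 1691)/(-1607 + Z(-24)) = (349 - 1691)/(-1607 - 12*(-24)) = -1342/(-1607 + 288) = -1342/(-1319) = -1342*(-1/1319) = 1342/1319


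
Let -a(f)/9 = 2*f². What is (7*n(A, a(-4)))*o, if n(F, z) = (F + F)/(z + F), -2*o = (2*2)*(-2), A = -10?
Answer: 280/149 ≈ 1.8792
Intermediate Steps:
a(f) = -18*f²
o = 4 (o = -2*2*(-2)/2 = -2*(-2) = -½*(-8) = 4)
n(F, z) = 2*F/(F + z) (n(F, z) = (2*F)/(F + z) = 2*F/(F + z))
(7*n(A, a(-4)))*o = (7*(2*(-10)/(-10 - 18*(-4)²)))*4 = (7*(2*(-10)/(-10 - 18*16)))*4 = (7*(2*(-10)/(-10 - 288)))*4 = (7*(2*(-10)/(-298)))*4 = (7*(2*(-10)*(-1/298)))*4 = (7*(10/149))*4 = (70/149)*4 = 280/149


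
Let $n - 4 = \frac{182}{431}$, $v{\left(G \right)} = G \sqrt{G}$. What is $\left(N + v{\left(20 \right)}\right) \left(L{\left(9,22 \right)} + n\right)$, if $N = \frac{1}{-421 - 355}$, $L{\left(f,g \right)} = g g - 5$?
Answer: $- \frac{208355}{334456} + \frac{8334200 \sqrt{5}}{431} \approx 43238.0$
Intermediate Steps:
$v{\left(G \right)} = G^{\frac{3}{2}}$
$L{\left(f,g \right)} = -5 + g^{2}$ ($L{\left(f,g \right)} = g^{2} - 5 = -5 + g^{2}$)
$N = - \frac{1}{776}$ ($N = \frac{1}{-776} = - \frac{1}{776} \approx -0.0012887$)
$n = \frac{1906}{431}$ ($n = 4 + \frac{182}{431} = \frac{1906}{431} \approx 4.4223$)
$\left(N + v{\left(20 \right)}\right) \left(L{\left(9,22 \right)} + n\right) = \left(- \frac{1}{776} + 20^{\frac{3}{2}}\right) \left(\left(-5 + 22^{2}\right) + \frac{1906}{431}\right) = \left(- \frac{1}{776} + 40 \sqrt{5}\right) \left(\left(-5 + 484\right) + \frac{1906}{431}\right) = \left(- \frac{1}{776} + 40 \sqrt{5}\right) \left(479 + \frac{1906}{431}\right) = \left(- \frac{1}{776} + 40 \sqrt{5}\right) \frac{208355}{431} = - \frac{208355}{334456} + \frac{8334200 \sqrt{5}}{431}$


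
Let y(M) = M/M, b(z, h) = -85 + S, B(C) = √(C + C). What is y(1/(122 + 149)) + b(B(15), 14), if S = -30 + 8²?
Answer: -50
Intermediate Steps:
S = 34 (S = -30 + 64 = 34)
B(C) = √2*√C (B(C) = √(2*C) = √2*√C)
b(z, h) = -51 (b(z, h) = -85 + 34 = -51)
y(M) = 1
y(1/(122 + 149)) + b(B(15), 14) = 1 - 51 = -50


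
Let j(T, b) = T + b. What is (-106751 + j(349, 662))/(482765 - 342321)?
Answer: -26435/35111 ≈ -0.75290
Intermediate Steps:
(-106751 + j(349, 662))/(482765 - 342321) = (-106751 + (349 + 662))/(482765 - 342321) = (-106751 + 1011)/140444 = -105740*1/140444 = -26435/35111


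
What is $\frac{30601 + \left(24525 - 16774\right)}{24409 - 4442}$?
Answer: $\frac{38352}{19967} \approx 1.9208$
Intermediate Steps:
$\frac{30601 + \left(24525 - 16774\right)}{24409 - 4442} = \frac{30601 + 7751}{19967} = 38352 \cdot \frac{1}{19967} = \frac{38352}{19967}$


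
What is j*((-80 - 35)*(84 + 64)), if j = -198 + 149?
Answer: 833980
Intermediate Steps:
j = -49
j*((-80 - 35)*(84 + 64)) = -49*(-80 - 35)*(84 + 64) = -(-5635)*148 = -49*(-17020) = 833980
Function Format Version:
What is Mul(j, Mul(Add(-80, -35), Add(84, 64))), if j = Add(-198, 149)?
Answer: 833980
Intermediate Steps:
j = -49
Mul(j, Mul(Add(-80, -35), Add(84, 64))) = Mul(-49, Mul(Add(-80, -35), Add(84, 64))) = Mul(-49, Mul(-115, 148)) = Mul(-49, -17020) = 833980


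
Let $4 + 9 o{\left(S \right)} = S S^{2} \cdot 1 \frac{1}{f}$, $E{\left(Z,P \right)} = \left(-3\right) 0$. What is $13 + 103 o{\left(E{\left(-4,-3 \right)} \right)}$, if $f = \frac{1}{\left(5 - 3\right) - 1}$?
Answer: $- \frac{295}{9} \approx -32.778$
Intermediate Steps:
$f = 1$ ($f = \frac{1}{2 - 1} = 1^{-1} = 1$)
$E{\left(Z,P \right)} = 0$
$o{\left(S \right)} = - \frac{4}{9} + \frac{S^{3}}{9}$ ($o{\left(S \right)} = - \frac{4}{9} + \frac{S S^{2} \cdot 1 \cdot 1^{-1}}{9} = - \frac{4}{9} + \frac{S^{3} \cdot 1 \cdot 1}{9} = - \frac{4}{9} + \frac{S^{3} \cdot 1}{9} = - \frac{4}{9} + \frac{S^{3}}{9}$)
$13 + 103 o{\left(E{\left(-4,-3 \right)} \right)} = 13 + 103 \left(- \frac{4}{9} + \frac{0^{3}}{9}\right) = 13 + 103 \left(- \frac{4}{9} + \frac{1}{9} \cdot 0\right) = 13 + 103 \left(- \frac{4}{9} + 0\right) = 13 + 103 \left(- \frac{4}{9}\right) = 13 - \frac{412}{9} = - \frac{295}{9}$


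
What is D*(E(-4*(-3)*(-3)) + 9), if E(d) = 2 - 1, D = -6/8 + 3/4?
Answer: 0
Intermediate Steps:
D = 0 (D = -6*1/8 + 3*(1/4) = -3/4 + 3/4 = 0)
E(d) = 1
D*(E(-4*(-3)*(-3)) + 9) = 0*(1 + 9) = 0*10 = 0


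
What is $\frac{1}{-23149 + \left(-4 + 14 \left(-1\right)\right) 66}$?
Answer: $- \frac{1}{24337} \approx -4.109 \cdot 10^{-5}$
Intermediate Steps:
$\frac{1}{-23149 + \left(-4 + 14 \left(-1\right)\right) 66} = \frac{1}{-23149 + \left(-4 - 14\right) 66} = \frac{1}{-23149 - 1188} = \frac{1}{-24337} = - \frac{1}{24337}$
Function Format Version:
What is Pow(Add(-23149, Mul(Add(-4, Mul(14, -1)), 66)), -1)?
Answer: Rational(-1, 24337) ≈ -4.1090e-5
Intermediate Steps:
Pow(Add(-23149, Mul(Add(-4, Mul(14, -1)), 66)), -1) = Pow(Add(-23149, Mul(Add(-4, -14), 66)), -1) = Pow(Add(-23149, Mul(-18, 66)), -1) = Pow(Add(-23149, -1188), -1) = Pow(-24337, -1) = Rational(-1, 24337)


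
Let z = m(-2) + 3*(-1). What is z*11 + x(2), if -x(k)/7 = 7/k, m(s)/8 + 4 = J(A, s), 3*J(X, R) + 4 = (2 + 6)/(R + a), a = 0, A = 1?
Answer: -3865/6 ≈ -644.17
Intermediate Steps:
J(X, R) = -4/3 + 8/(3*R) (J(X, R) = -4/3 + ((2 + 6)/(R + 0))/3 = -4/3 + (8/R)/3 = -4/3 + 8/(3*R))
m(s) = -32 + 32*(2 - s)/(3*s) (m(s) = -32 + 8*(4*(2 - s)/(3*s)) = -32 + 32*(2 - s)/(3*s))
z = -169/3 (z = (64/3)*(1 - 2*(-2))/(-2) + 3*(-1) = (64/3)*(-½)*(1 + 4) - 3 = (64/3)*(-½)*5 - 3 = -160/3 - 3 = -169/3 ≈ -56.333)
x(k) = -49/k
z*11 + x(2) = -169/3*11 - 49/2 = -1859/3 - 49*½ = -1859/3 - 49/2 = -3865/6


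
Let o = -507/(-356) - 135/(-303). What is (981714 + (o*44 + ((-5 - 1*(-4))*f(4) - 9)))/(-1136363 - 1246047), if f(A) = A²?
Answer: -4412570959/10707741745 ≈ -0.41209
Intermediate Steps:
o = 67227/35956 (o = -507*(-1/356) - 135*(-1/303) = 507/356 + 45/101 = 67227/35956 ≈ 1.8697)
(981714 + (o*44 + ((-5 - 1*(-4))*f(4) - 9)))/(-1136363 - 1246047) = (981714 + ((67227/35956)*44 + ((-5 - 1*(-4))*4² - 9)))/(-1136363 - 1246047) = (981714 + (739497/8989 + ((-5 + 4)*16 - 9)))/(-2382410) = (981714 + (739497/8989 + (-1*16 - 9)))*(-1/2382410) = (981714 + (739497/8989 + (-16 - 9)))*(-1/2382410) = (981714 + (739497/8989 - 25))*(-1/2382410) = (981714 + 514772/8989)*(-1/2382410) = (8825141918/8989)*(-1/2382410) = -4412570959/10707741745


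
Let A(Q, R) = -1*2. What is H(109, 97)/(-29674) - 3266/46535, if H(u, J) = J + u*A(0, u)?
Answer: -91284549/1380879590 ≈ -0.066106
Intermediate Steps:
A(Q, R) = -2
H(u, J) = J - 2*u (H(u, J) = J + u*(-2) = J - 2*u)
H(109, 97)/(-29674) - 3266/46535 = (97 - 2*109)/(-29674) - 3266/46535 = (97 - 218)*(-1/29674) - 3266*1/46535 = -121*(-1/29674) - 3266/46535 = 121/29674 - 3266/46535 = -91284549/1380879590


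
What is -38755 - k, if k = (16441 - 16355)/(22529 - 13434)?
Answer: -352476811/9095 ≈ -38755.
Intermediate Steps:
k = 86/9095 ≈ 0.0094557
-38755 - k = -38755 - 1*86/9095 = -38755 - 86/9095 = -352476811/9095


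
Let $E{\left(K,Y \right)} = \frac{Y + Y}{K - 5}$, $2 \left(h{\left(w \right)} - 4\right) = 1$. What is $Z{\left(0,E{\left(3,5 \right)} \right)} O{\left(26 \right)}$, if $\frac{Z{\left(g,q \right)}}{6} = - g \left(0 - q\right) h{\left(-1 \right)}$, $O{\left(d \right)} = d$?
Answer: $0$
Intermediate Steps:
$h{\left(w \right)} = \frac{9}{2}$ ($h{\left(w \right)} = 4 + \frac{1}{2} \cdot 1 = 4 + \frac{1}{2} = \frac{9}{2}$)
$E{\left(K,Y \right)} = \frac{2 Y}{-5 + K}$
$Z{\left(g,q \right)} = 27 g q$ ($Z{\left(g,q \right)} = 6 \left(- \frac{g \left(0 - q\right) 9}{2}\right) = 6 \left(- \frac{g \left(- q\right) 9}{2}\right) = 6 \left(- \frac{- g q 9}{2}\right) = 6 \left(- \frac{\left(-9\right) g q}{2}\right) = 6 \frac{9 g q}{2} = 27 g q$)
$Z{\left(0,E{\left(3,5 \right)} \right)} O{\left(26 \right)} = 27 \cdot 0 \cdot 2 \cdot 5 \frac{1}{-5 + 3} \cdot 26 = 27 \cdot 0 \cdot 2 \cdot 5 \frac{1}{-2} \cdot 26 = 27 \cdot 0 \cdot 2 \cdot 5 \left(- \frac{1}{2}\right) 26 = 27 \cdot 0 \left(-5\right) 26 = 0 \cdot 26 = 0$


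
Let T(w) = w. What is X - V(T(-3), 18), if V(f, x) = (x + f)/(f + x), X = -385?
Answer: -386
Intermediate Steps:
V(f, x) = 1 (V(f, x) = (f + x)/(f + x) = 1)
X - V(T(-3), 18) = -385 - 1*1 = -385 - 1 = -386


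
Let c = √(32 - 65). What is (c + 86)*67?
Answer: 5762 + 67*I*√33 ≈ 5762.0 + 384.89*I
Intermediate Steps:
c = I*√33 (c = √(-33) = I*√33 ≈ 5.7446*I)
(c + 86)*67 = (I*√33 + 86)*67 = (86 + I*√33)*67 = 5762 + 67*I*√33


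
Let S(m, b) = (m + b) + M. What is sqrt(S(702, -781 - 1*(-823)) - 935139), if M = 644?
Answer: I*sqrt(933751) ≈ 966.31*I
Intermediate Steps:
S(m, b) = 644 + b + m (S(m, b) = (m + b) + 644 = (b + m) + 644 = 644 + b + m)
sqrt(S(702, -781 - 1*(-823)) - 935139) = sqrt((644 + (-781 - 1*(-823)) + 702) - 935139) = sqrt((644 + (-781 + 823) + 702) - 935139) = sqrt((644 + 42 + 702) - 935139) = sqrt(1388 - 935139) = sqrt(-933751) = I*sqrt(933751)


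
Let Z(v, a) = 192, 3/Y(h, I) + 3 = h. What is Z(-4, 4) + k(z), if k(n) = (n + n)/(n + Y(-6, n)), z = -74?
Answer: 43260/223 ≈ 193.99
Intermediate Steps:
Y(h, I) = 3/(-3 + h)
k(n) = 2*n/(-⅓ + n) (k(n) = (n + n)/(n + 3/(-3 - 6)) = (2*n)/(n + 3/(-9)) = (2*n)/(n + 3*(-⅑)) = (2*n)/(n - ⅓) = (2*n)/(-⅓ + n) = 2*n/(-⅓ + n))
Z(-4, 4) + k(z) = 192 + 6*(-74)/(-1 + 3*(-74)) = 192 + 6*(-74)/(-1 - 222) = 192 + 6*(-74)/(-223) = 192 + 6*(-74)*(-1/223) = 192 + 444/223 = 43260/223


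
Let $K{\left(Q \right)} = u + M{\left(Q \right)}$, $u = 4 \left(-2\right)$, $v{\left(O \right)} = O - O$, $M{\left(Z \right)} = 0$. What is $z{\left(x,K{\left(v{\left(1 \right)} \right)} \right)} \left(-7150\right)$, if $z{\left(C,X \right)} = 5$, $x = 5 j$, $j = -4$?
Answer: $-35750$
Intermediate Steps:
$v{\left(O \right)} = 0$
$u = -8$
$x = -20$ ($x = 5 \left(-4\right) = -20$)
$K{\left(Q \right)} = -8$ ($K{\left(Q \right)} = -8 + 0 = -8$)
$z{\left(x,K{\left(v{\left(1 \right)} \right)} \right)} \left(-7150\right) = 5 \left(-7150\right) = -35750$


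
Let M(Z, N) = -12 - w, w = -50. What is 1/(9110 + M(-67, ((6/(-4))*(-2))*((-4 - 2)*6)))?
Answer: 1/9148 ≈ 0.00010931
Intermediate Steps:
M(Z, N) = 38 (M(Z, N) = -12 - 1*(-50) = -12 + 50 = 38)
1/(9110 + M(-67, ((6/(-4))*(-2))*((-4 - 2)*6))) = 1/(9110 + 38) = 1/9148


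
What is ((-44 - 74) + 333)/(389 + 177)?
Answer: 215/566 ≈ 0.37986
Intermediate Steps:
((-44 - 74) + 333)/(389 + 177) = (-118 + 333)/566 = 215*(1/566) = 215/566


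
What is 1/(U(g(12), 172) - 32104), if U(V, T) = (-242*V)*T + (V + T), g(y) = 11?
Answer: -1/489785 ≈ -2.0417e-6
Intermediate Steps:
U(V, T) = T + V - 242*T*V (U(V, T) = -242*T*V + (T + V) = T + V - 242*T*V)
1/(U(g(12), 172) - 32104) = 1/((172 + 11 - 242*172*11) - 32104) = 1/((172 + 11 - 457864) - 32104) = 1/(-457681 - 32104) = 1/(-489785) = -1/489785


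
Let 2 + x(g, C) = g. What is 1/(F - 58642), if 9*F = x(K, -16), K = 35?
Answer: -3/175915 ≈ -1.7054e-5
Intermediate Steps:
x(g, C) = -2 + g
F = 11/3 (F = (-2 + 35)/9 = (⅑)*33 = 11/3 ≈ 3.6667)
1/(F - 58642) = 1/(11/3 - 58642) = 1/(-175915/3) = -3/175915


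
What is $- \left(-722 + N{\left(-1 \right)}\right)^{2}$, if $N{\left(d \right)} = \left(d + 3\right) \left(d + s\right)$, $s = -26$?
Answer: $-602176$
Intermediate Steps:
$N{\left(d \right)} = \left(-26 + d\right) \left(3 + d\right)$ ($N{\left(d \right)} = \left(d + 3\right) \left(d - 26\right) = \left(3 + d\right) \left(-26 + d\right) = \left(-26 + d\right) \left(3 + d\right)$)
$- \left(-722 + N{\left(-1 \right)}\right)^{2} = - \left(-722 - \left(55 - 1\right)\right)^{2} = - \left(-722 + \left(-78 + 1 + 23\right)\right)^{2} = - \left(-722 - 54\right)^{2} = - \left(-776\right)^{2} = \left(-1\right) 602176 = -602176$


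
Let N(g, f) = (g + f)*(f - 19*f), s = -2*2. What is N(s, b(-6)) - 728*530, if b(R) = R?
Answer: -386920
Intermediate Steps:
s = -4
N(g, f) = -18*f*(f + g) (N(g, f) = (f + g)*(-18*f) = -18*f*(f + g))
N(s, b(-6)) - 728*530 = -18*(-6)*(-6 - 4) - 728*530 = -18*(-6)*(-10) - 385840 = -1080 - 385840 = -386920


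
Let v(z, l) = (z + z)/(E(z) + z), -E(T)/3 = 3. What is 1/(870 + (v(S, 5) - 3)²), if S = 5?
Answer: 4/3601 ≈ 0.0011108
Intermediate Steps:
E(T) = -9 (E(T) = -3*3 = -9)
v(z, l) = 2*z/(-9 + z) (v(z, l) = (z + z)/(-9 + z) = (2*z)/(-9 + z) = 2*z/(-9 + z))
1/(870 + (v(S, 5) - 3)²) = 1/(870 + (2*5/(-9 + 5) - 3)²) = 1/(870 + (2*5/(-4) - 3)²) = 1/(870 + (2*5*(-¼) - 3)²) = 1/(870 + (-5/2 - 3)²) = 1/(870 + (-11/2)²) = 1/(870 + 121/4) = 1/(3601/4) = 4/3601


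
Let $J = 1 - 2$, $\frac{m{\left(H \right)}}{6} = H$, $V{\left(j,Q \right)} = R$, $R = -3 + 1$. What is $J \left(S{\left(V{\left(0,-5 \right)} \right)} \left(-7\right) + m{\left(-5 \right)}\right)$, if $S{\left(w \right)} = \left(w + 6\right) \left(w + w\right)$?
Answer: $-82$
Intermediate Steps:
$R = -2$
$V{\left(j,Q \right)} = -2$
$m{\left(H \right)} = 6 H$
$J = -1$ ($J = 1 - 2 = -1$)
$S{\left(w \right)} = 2 w \left(6 + w\right)$ ($S{\left(w \right)} = \left(6 + w\right) 2 w = 2 w \left(6 + w\right)$)
$J \left(S{\left(V{\left(0,-5 \right)} \right)} \left(-7\right) + m{\left(-5 \right)}\right) = - (2 \left(-2\right) \left(6 - 2\right) \left(-7\right) + 6 \left(-5\right)) = - (2 \left(-2\right) 4 \left(-7\right) - 30) = - (\left(-16\right) \left(-7\right) - 30) = - (112 - 30) = \left(-1\right) 82 = -82$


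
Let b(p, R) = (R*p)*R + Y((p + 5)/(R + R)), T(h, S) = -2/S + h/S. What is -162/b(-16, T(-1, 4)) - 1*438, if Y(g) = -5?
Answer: -2985/7 ≈ -426.43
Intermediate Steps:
b(p, R) = -5 + p*R² (b(p, R) = (R*p)*R - 5 = p*R² - 5 = -5 + p*R²)
-162/b(-16, T(-1, 4)) - 1*438 = -162/(-5 - 16*(-2 - 1)²/16) - 1*438 = -162/(-5 - 16*((¼)*(-3))²) - 438 = -162/(-5 - 16*(-¾)²) - 438 = -162/(-5 - 16*9/16) - 438 = -162/(-5 - 9) - 438 = -162/(-14) - 438 = -162*(-1/14) - 438 = 81/7 - 438 = -2985/7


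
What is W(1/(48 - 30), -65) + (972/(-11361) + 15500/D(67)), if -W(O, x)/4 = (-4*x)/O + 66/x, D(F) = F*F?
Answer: -20677200139688/1104989795 ≈ -18713.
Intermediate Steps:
D(F) = F**2
W(O, x) = -264/x + 16*x/O (W(O, x) = -4*((-4*x)/O + 66/x) = -4*(-4*x/O + 66/x) = -4*(66/x - 4*x/O) = -264/x + 16*x/O)
W(1/(48 - 30), -65) + (972/(-11361) + 15500/D(67)) = (-264/(-65) + 16*(-65)/1/(48 - 30)) + (972/(-11361) + 15500/(67**2)) = (-264*(-1/65) + 16*(-65)/1/18) + (972*(-1/11361) + 15500/4489) = (264/65 + 16*(-65)/(1/18)) + (-324/3787 + 15500*(1/4489)) = (264/65 + 16*(-65)*18) + (-324/3787 + 15500/4489) = (264/65 - 18720) + 57244064/16999843 = -1216536/65 + 57244064/16999843 = -20677200139688/1104989795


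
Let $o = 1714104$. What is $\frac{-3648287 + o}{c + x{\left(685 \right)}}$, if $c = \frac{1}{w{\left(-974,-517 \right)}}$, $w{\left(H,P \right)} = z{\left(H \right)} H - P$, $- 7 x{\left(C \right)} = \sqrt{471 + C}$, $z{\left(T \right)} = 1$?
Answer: $\frac{6187451417}{15545} \approx 3.9804 \cdot 10^{5}$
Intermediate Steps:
$x{\left(C \right)} = - \frac{\sqrt{471 + C}}{7}$
$w{\left(H,P \right)} = H - P$ ($w{\left(H,P \right)} = 1 H - P = H - P$)
$c = - \frac{1}{457}$ ($c = \frac{1}{-974 - -517} = \frac{1}{-974 + 517} = \frac{1}{-457} = - \frac{1}{457} \approx -0.0021882$)
$\frac{-3648287 + o}{c + x{\left(685 \right)}} = \frac{-3648287 + 1714104}{- \frac{1}{457} - \frac{\sqrt{471 + 685}}{7}} = - \frac{1934183}{- \frac{1}{457} - \frac{\sqrt{1156}}{7}} = - \frac{1934183}{- \frac{1}{457} - \frac{34}{7}} = - \frac{1934183}{- \frac{15545}{3199}} = \left(-1934183\right) \left(- \frac{3199}{15545}\right) = \frac{6187451417}{15545}$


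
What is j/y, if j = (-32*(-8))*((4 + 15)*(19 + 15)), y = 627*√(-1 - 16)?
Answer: -512*I*√17/33 ≈ -63.971*I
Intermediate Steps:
y = 627*I*√17 (y = 627*√(-17) = 627*(I*√17) = 627*I*√17 ≈ 2585.2*I)
j = 165376 (j = 256*(19*34) = 256*646 = 165376)
j/y = 165376/((627*I*√17)) = 165376*(-I*√17/10659) = -512*I*√17/33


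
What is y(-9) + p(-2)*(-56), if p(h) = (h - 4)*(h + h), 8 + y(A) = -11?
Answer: -1363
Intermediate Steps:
y(A) = -19 (y(A) = -8 - 11 = -19)
p(h) = 2*h*(-4 + h) (p(h) = (-4 + h)*(2*h) = 2*h*(-4 + h))
y(-9) + p(-2)*(-56) = -19 + (2*(-2)*(-4 - 2))*(-56) = -19 + (2*(-2)*(-6))*(-56) = -19 + 24*(-56) = -19 - 1344 = -1363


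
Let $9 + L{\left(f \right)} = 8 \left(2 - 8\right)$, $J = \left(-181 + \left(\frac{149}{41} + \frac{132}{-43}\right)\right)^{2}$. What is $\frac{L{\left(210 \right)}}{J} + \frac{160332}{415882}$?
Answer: $\frac{2691791320790857}{7014037053610608} \approx 0.38377$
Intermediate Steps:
$J = \frac{101192699664}{3108169}$ ($J = \left(-181 + \left(149 \cdot \frac{1}{41} + 132 \left(- \frac{1}{43}\right)\right)\right)^{2} = \left(-181 + \left(\frac{149}{41} - \frac{132}{43}\right)\right)^{2} = \left(-181 + \frac{995}{1763}\right)^{2} = \left(- \frac{318108}{1763}\right)^{2} = \frac{101192699664}{3108169} \approx 32557.0$)
$L{\left(f \right)} = -57$ ($L{\left(f \right)} = -9 + 8 \left(2 - 8\right) = -9 + 8 \left(-6\right) = -9 - 48 = -57$)
$\frac{L{\left(210 \right)}}{J} + \frac{160332}{415882} = - \frac{57}{\frac{101192699664}{3108169}} + \frac{160332}{415882} = \left(-57\right) \frac{3108169}{101192699664} + 160332 \cdot \frac{1}{415882} = - \frac{59055211}{33730899888} + \frac{80166}{207941} = \frac{2691791320790857}{7014037053610608}$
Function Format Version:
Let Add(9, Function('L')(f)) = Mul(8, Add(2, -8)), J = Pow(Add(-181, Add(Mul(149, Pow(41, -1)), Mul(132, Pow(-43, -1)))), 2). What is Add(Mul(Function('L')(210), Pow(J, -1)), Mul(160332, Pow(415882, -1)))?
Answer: Rational(2691791320790857, 7014037053610608) ≈ 0.38377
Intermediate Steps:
J = Rational(101192699664, 3108169) (J = Pow(Add(-181, Add(Mul(149, Rational(1, 41)), Mul(132, Rational(-1, 43)))), 2) = Pow(Add(-181, Add(Rational(149, 41), Rational(-132, 43))), 2) = Pow(Add(-181, Rational(995, 1763)), 2) = Pow(Rational(-318108, 1763), 2) = Rational(101192699664, 3108169) ≈ 32557.)
Function('L')(f) = -57 (Function('L')(f) = Add(-9, Mul(8, Add(2, -8))) = Add(-9, Mul(8, -6)) = Add(-9, -48) = -57)
Add(Mul(Function('L')(210), Pow(J, -1)), Mul(160332, Pow(415882, -1))) = Add(Mul(-57, Pow(Rational(101192699664, 3108169), -1)), Mul(160332, Pow(415882, -1))) = Add(Mul(-57, Rational(3108169, 101192699664)), Mul(160332, Rational(1, 415882))) = Add(Rational(-59055211, 33730899888), Rational(80166, 207941)) = Rational(2691791320790857, 7014037053610608)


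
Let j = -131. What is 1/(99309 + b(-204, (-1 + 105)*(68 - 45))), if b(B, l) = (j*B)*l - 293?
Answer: 1/64022824 ≈ 1.5619e-8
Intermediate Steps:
b(B, l) = -293 - 131*B*l (b(B, l) = (-131*B)*l - 293 = -131*B*l - 293 = -293 - 131*B*l)
1/(99309 + b(-204, (-1 + 105)*(68 - 45))) = 1/(99309 + (-293 - 131*(-204)*(-1 + 105)*(68 - 45))) = 1/(99309 + (-293 - 131*(-204)*104*23)) = 1/(99309 + (-293 - 131*(-204)*2392)) = 1/(99309 + (-293 + 63923808)) = 1/(99309 + 63923515) = 1/64022824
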